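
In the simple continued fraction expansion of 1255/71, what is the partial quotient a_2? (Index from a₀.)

1255 = 17·71 + 48   →  a_0 = 17
71 = 1·48 + 23   →  a_1 = 1
48 = 2·23 + 2   →  a_2 = 2

2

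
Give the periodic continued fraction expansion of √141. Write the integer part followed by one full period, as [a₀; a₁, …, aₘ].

a₀ = ⌊√141⌋ = 11.

[11; 1, 6, 1, 22]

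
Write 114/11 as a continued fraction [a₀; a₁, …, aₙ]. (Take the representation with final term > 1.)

114 = 10×11 + 4
11 = 2×4 + 3
4 = 1×3 + 1
3 = 3×1 + 0  (stop)
So 114/11 = [10; 2, 1, 3].

[10; 2, 1, 3]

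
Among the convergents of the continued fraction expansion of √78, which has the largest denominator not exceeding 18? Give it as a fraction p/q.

53/6

√78 = [8; 1, 4, 1, 16, …] (period length 4).
Convergents:
  p_0/q_0 = 8/1
  p_1/q_1 = 9/1
  p_2/q_2 = 44/5
  p_3/q_3 = 53/6
  p_4/q_4 = 892/101
q_3 = 6 ≤ 18 < 101 = q_4, so the answer is 53/6.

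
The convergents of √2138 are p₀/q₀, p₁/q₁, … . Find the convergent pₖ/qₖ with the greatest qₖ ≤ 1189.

√2138 = [46; 4, 5, 5, 4, 92, …] (period length 5).
Convergents:
  p_0/q_0 = 46/1
  p_1/q_1 = 185/4
  p_2/q_2 = 971/21
  p_3/q_3 = 5040/109
  p_4/q_4 = 21131/457
  p_5/q_5 = 1949092/42153
q_4 = 457 ≤ 1189 < 42153 = q_5, so the answer is 21131/457.

21131/457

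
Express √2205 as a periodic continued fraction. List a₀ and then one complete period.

[46; 1, 22, 2, 22, 1, 92]

a₀ = ⌊√2205⌋ = 46.
With m₀=0, d₀=1 and mₖ₊₁ = dₖaₖ − mₖ, dₖ₊₁ = (n − mₖ₊₁²)/dₖ, aₖ₊₁ = ⌊(a₀+mₖ₊₁)/dₖ₊₁⌋:
  k=1: m=46, d=89, a=1
  k=2: m=43, d=4, a=22
  k=3: m=45, d=45, a=2
  k=4: m=45, d=4, a=22
  k=5: m=43, d=89, a=1
  k=6: m=46, d=1, a=92
d=1 and a=2a₀=92 at k=6, so the next step gives (m, d) = (46, 89) again — its k=1 value — and the period has length 6.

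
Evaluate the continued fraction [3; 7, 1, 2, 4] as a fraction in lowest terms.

313/100

Fold from the inside: start with 4/1.
  2 + 1/4 = 9/4
  1 + 4/9 = 13/9
  7 + 9/13 = 100/13
  3 + 13/100 = 313/100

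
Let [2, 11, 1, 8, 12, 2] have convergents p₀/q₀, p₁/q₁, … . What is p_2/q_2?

25/12

Using pₖ = aₖpₖ₋₁ + pₖ₋₂, qₖ = aₖqₖ₋₁ + qₖ₋₂ (with p₋₁=1, p₋₂=0, q₋₁=0, q₋₂=1):
  k=0: a=2, p=2, q=1
  k=1: a=11, p=23, q=11
  k=2: a=1, p=25, q=12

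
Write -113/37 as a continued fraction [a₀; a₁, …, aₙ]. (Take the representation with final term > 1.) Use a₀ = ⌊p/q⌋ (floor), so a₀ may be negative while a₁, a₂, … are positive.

[-4; 1, 17, 2]

-113 = -4×37 + 35
37 = 1×35 + 2
35 = 17×2 + 1
2 = 2×1 + 0  (stop)
So -113/37 = [-4; 1, 17, 2].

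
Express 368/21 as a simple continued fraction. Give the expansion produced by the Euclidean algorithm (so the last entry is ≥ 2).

368 = 17*21 + 11
21 = 1*11 + 10
11 = 1*10 + 1
10 = 10*1 + 0  (stop)
So 368/21 = [17; 1, 1, 10].

[17; 1, 1, 10]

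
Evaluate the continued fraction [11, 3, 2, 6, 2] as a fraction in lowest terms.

Using pₖ = aₖpₖ₋₁ + pₖ₋₂ and qₖ = aₖqₖ₋₁ + qₖ₋₂:
  k=0: a=11, p=11, q=1
  k=1: a=3, p=34, q=3
  k=2: a=2, p=79, q=7
  k=3: a=6, p=508, q=45
  k=4: a=2, p=1095, q=97

1095/97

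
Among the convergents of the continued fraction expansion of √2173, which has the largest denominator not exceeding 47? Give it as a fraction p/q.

606/13

√2173 = [46; 1, 1, 1, 1, 1, 1, 92, …] (period length 7).
Convergents:
  p_0/q_0 = 46/1
  p_1/q_1 = 47/1
  p_2/q_2 = 93/2
  p_3/q_3 = 140/3
  p_4/q_4 = 233/5
  p_5/q_5 = 373/8
  p_6/q_6 = 606/13
  p_7/q_7 = 56125/1204
q_6 = 13 ≤ 47 < 1204 = q_7, so the answer is 606/13.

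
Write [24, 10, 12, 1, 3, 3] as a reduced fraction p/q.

Fold from the inside: start with 3/1.
  3 + 1/3 = 10/3
  1 + 3/10 = 13/10
  12 + 10/13 = 166/13
  10 + 13/166 = 1673/166
  24 + 166/1673 = 40318/1673

40318/1673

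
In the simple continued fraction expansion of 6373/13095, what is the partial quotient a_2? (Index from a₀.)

6373 = 0·13095 + 6373   →  a_0 = 0
13095 = 2·6373 + 349   →  a_1 = 2
6373 = 18·349 + 91   →  a_2 = 18

18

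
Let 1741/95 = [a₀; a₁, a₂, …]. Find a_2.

15

1741 = 18·95 + 31   →  a_0 = 18
95 = 3·31 + 2   →  a_1 = 3
31 = 15·2 + 1   →  a_2 = 15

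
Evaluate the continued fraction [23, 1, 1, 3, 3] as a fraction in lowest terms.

Using pₖ = aₖpₖ₋₁ + pₖ₋₂ and qₖ = aₖqₖ₋₁ + qₖ₋₂:
  k=0: a=23, p=23, q=1
  k=1: a=1, p=24, q=1
  k=2: a=1, p=47, q=2
  k=3: a=3, p=165, q=7
  k=4: a=3, p=542, q=23

542/23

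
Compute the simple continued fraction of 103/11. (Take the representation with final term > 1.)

[9; 2, 1, 3]

103 = 9×11 + 4
11 = 2×4 + 3
4 = 1×3 + 1
3 = 3×1 + 0  (stop)
So 103/11 = [9; 2, 1, 3].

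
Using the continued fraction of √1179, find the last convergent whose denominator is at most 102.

√1179 = [34; 2, 1, 33, 1, 2, 68, …] (period length 6).
Convergents:
  p_0/q_0 = 34/1
  p_1/q_1 = 69/2
  p_2/q_2 = 103/3
  p_3/q_3 = 3468/101
  p_4/q_4 = 3571/104
q_3 = 101 ≤ 102 < 104 = q_4, so the answer is 3468/101.

3468/101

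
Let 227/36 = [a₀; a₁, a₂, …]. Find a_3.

1

227 = 6·36 + 11   →  a_0 = 6
36 = 3·11 + 3   →  a_1 = 3
11 = 3·3 + 2   →  a_2 = 3
3 = 1·2 + 1   →  a_3 = 1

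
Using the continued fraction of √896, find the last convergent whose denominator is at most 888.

26461/884

√896 = [29; 1, 13, 1, 58, …] (period length 4).
Convergents:
  p_0/q_0 = 29/1
  p_1/q_1 = 30/1
  p_2/q_2 = 419/14
  p_3/q_3 = 449/15
  p_4/q_4 = 26461/884
  p_5/q_5 = 26910/899
q_4 = 884 ≤ 888 < 899 = q_5, so the answer is 26461/884.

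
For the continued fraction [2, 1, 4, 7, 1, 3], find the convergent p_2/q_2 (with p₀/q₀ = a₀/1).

14/5

Using pₖ = aₖpₖ₋₁ + pₖ₋₂, qₖ = aₖqₖ₋₁ + qₖ₋₂ (with p₋₁=1, p₋₂=0, q₋₁=0, q₋₂=1):
  k=0: a=2, p=2, q=1
  k=1: a=1, p=3, q=1
  k=2: a=4, p=14, q=5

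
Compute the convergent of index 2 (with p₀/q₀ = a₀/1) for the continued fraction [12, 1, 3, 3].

51/4

Using pₖ = aₖpₖ₋₁ + pₖ₋₂, qₖ = aₖqₖ₋₁ + qₖ₋₂ (with p₋₁=1, p₋₂=0, q₋₁=0, q₋₂=1):
  k=0: a=12, p=12, q=1
  k=1: a=1, p=13, q=1
  k=2: a=3, p=51, q=4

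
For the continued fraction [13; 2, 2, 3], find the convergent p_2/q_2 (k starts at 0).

Using pₖ = aₖpₖ₋₁ + pₖ₋₂, qₖ = aₖqₖ₋₁ + qₖ₋₂ (with p₋₁=1, p₋₂=0, q₋₁=0, q₋₂=1):
  k=0: a=13, p=13, q=1
  k=1: a=2, p=27, q=2
  k=2: a=2, p=67, q=5

67/5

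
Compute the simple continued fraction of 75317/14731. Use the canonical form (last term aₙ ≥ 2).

[5; 8, 1, 6, 3, 9, 8]

75317 = 5*14731 + 1662
14731 = 8*1662 + 1435
1662 = 1*1435 + 227
1435 = 6*227 + 73
227 = 3*73 + 8
73 = 9*8 + 1
8 = 8*1 + 0  (stop)
So 75317/14731 = [5; 8, 1, 6, 3, 9, 8].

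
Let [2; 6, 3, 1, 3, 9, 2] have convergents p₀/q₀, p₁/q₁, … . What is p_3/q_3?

Using pₖ = aₖpₖ₋₁ + pₖ₋₂, qₖ = aₖqₖ₋₁ + qₖ₋₂ (with p₋₁=1, p₋₂=0, q₋₁=0, q₋₂=1):
  k=0: a=2, p=2, q=1
  k=1: a=6, p=13, q=6
  k=2: a=3, p=41, q=19
  k=3: a=1, p=54, q=25

54/25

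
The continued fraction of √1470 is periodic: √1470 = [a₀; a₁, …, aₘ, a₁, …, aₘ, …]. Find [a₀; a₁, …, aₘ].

[38; 2, 1, 14, 1, 2, 76]

a₀ = ⌊√1470⌋ = 38.
With m₀=0, d₀=1 and mₖ₊₁ = dₖaₖ − mₖ, dₖ₊₁ = (n − mₖ₊₁²)/dₖ, aₖ₊₁ = ⌊(a₀+mₖ₊₁)/dₖ₊₁⌋:
  k=1: m=38, d=26, a=2
  k=2: m=14, d=49, a=1
  k=3: m=35, d=5, a=14
  k=4: m=35, d=49, a=1
  k=5: m=14, d=26, a=2
  k=6: m=38, d=1, a=76
d=1 and a=2a₀=76 at k=6, so the next step gives (m, d) = (38, 26) again — its k=1 value — and the period has length 6.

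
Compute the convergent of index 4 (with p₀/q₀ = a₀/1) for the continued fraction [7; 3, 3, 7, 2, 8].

1139/156

Using pₖ = aₖpₖ₋₁ + pₖ₋₂, qₖ = aₖqₖ₋₁ + qₖ₋₂ (with p₋₁=1, p₋₂=0, q₋₁=0, q₋₂=1):
  k=0: a=7, p=7, q=1
  k=1: a=3, p=22, q=3
  k=2: a=3, p=73, q=10
  k=3: a=7, p=533, q=73
  k=4: a=2, p=1139, q=156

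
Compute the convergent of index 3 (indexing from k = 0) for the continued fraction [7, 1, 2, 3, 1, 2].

Using pₖ = aₖpₖ₋₁ + pₖ₋₂, qₖ = aₖqₖ₋₁ + qₖ₋₂ (with p₋₁=1, p₋₂=0, q₋₁=0, q₋₂=1):
  k=0: a=7, p=7, q=1
  k=1: a=1, p=8, q=1
  k=2: a=2, p=23, q=3
  k=3: a=3, p=77, q=10

77/10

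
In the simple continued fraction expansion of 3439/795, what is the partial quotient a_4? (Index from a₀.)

1

3439 = 4·795 + 259   →  a_0 = 4
795 = 3·259 + 18   →  a_1 = 3
259 = 14·18 + 7   →  a_2 = 14
18 = 2·7 + 4   →  a_3 = 2
7 = 1·4 + 3   →  a_4 = 1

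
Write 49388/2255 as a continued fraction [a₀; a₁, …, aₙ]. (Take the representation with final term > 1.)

[21; 1, 9, 6, 2, 1, 11]

49388 = 21×2255 + 2033
2255 = 1×2033 + 222
2033 = 9×222 + 35
222 = 6×35 + 12
35 = 2×12 + 11
12 = 1×11 + 1
11 = 11×1 + 0  (stop)
So 49388/2255 = [21; 1, 9, 6, 2, 1, 11].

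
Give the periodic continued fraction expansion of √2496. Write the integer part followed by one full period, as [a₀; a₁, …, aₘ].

[49; 1, 23, 1, 98]

a₀ = ⌊√2496⌋ = 49.
With m₀=0, d₀=1 and mₖ₊₁ = dₖaₖ − mₖ, dₖ₊₁ = (n − mₖ₊₁²)/dₖ, aₖ₊₁ = ⌊(a₀+mₖ₊₁)/dₖ₊₁⌋:
  k=1: m=49, d=95, a=1
  k=2: m=46, d=4, a=23
  k=3: m=46, d=95, a=1
  k=4: m=49, d=1, a=98
d=1 and a=2a₀=98 at k=4, so the next step gives (m, d) = (49, 95) again — its k=1 value — and the period has length 4.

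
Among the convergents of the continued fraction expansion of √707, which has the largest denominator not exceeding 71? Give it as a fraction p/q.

1489/56

√707 = [26; 1, 1, 2, 3, 2, 1, 1, 52, …] (period length 8).
Convergents:
  p_0/q_0 = 26/1
  p_1/q_1 = 27/1
  p_2/q_2 = 53/2
  p_3/q_3 = 133/5
  p_4/q_4 = 452/17
  p_5/q_5 = 1037/39
  p_6/q_6 = 1489/56
  p_7/q_7 = 2526/95
q_6 = 56 ≤ 71 < 95 = q_7, so the answer is 1489/56.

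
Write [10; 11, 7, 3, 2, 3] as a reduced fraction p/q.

Using pₖ = aₖpₖ₋₁ + pₖ₋₂ and qₖ = aₖqₖ₋₁ + qₖ₋₂:
  k=0: a=10, p=10, q=1
  k=1: a=11, p=111, q=11
  k=2: a=7, p=787, q=78
  k=3: a=3, p=2472, q=245
  k=4: a=2, p=5731, q=568
  k=5: a=3, p=19665, q=1949

19665/1949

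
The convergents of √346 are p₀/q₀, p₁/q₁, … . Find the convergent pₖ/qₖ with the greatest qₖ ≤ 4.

56/3

√346 = [18; 1, 1, 1, 1, 36, …] (period length 5).
Convergents:
  p_0/q_0 = 18/1
  p_1/q_1 = 19/1
  p_2/q_2 = 37/2
  p_3/q_3 = 56/3
  p_4/q_4 = 93/5
q_3 = 3 ≤ 4 < 5 = q_4, so the answer is 56/3.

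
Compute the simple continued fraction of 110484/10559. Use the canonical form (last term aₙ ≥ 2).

[10; 2, 6, 2, 1, 7, 8, 4]

110484 = 10·10559 + 4894
10559 = 2·4894 + 771
4894 = 6·771 + 268
771 = 2·268 + 235
268 = 1·235 + 33
235 = 7·33 + 4
33 = 8·4 + 1
4 = 4·1 + 0  (stop)
So 110484/10559 = [10; 2, 6, 2, 1, 7, 8, 4].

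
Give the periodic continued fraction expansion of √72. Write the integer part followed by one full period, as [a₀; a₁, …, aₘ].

a₀ = ⌊√72⌋ = 8.
With m₀=0, d₀=1 and mₖ₊₁ = dₖaₖ − mₖ, dₖ₊₁ = (n − mₖ₊₁²)/dₖ, aₖ₊₁ = ⌊(a₀+mₖ₊₁)/dₖ₊₁⌋:
  k=1: m=8, d=8, a=2
  k=2: m=8, d=1, a=16
d=1 and a=2a₀=16 at k=2, so the next step gives (m, d) = (8, 8) again — its k=1 value — and the period has length 2.

[8; 2, 16]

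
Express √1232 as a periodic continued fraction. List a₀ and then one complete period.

[35; 10, 70]

a₀ = ⌊√1232⌋ = 35.
With m₀=0, d₀=1 and mₖ₊₁ = dₖaₖ − mₖ, dₖ₊₁ = (n − mₖ₊₁²)/dₖ, aₖ₊₁ = ⌊(a₀+mₖ₊₁)/dₖ₊₁⌋:
  k=1: m=35, d=7, a=10
  k=2: m=35, d=1, a=70
d=1 and a=2a₀=70 at k=2, so the next step gives (m, d) = (35, 7) again — its k=1 value — and the period has length 2.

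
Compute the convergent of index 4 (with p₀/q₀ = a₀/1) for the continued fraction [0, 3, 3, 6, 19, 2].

Using pₖ = aₖpₖ₋₁ + pₖ₋₂, qₖ = aₖqₖ₋₁ + qₖ₋₂ (with p₋₁=1, p₋₂=0, q₋₁=0, q₋₂=1):
  k=0: a=0, p=0, q=1
  k=1: a=3, p=1, q=3
  k=2: a=3, p=3, q=10
  k=3: a=6, p=19, q=63
  k=4: a=19, p=364, q=1207

364/1207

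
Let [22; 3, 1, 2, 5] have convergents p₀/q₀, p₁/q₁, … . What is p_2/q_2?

89/4

Using pₖ = aₖpₖ₋₁ + pₖ₋₂, qₖ = aₖqₖ₋₁ + qₖ₋₂ (with p₋₁=1, p₋₂=0, q₋₁=0, q₋₂=1):
  k=0: a=22, p=22, q=1
  k=1: a=3, p=67, q=3
  k=2: a=1, p=89, q=4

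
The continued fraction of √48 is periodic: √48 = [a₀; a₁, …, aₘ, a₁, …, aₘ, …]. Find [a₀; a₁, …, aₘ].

a₀ = ⌊√48⌋ = 6.

[6; 1, 12]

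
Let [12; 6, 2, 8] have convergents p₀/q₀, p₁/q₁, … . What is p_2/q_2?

158/13

Using pₖ = aₖpₖ₋₁ + pₖ₋₂, qₖ = aₖqₖ₋₁ + qₖ₋₂ (with p₋₁=1, p₋₂=0, q₋₁=0, q₋₂=1):
  k=0: a=12, p=12, q=1
  k=1: a=6, p=73, q=6
  k=2: a=2, p=158, q=13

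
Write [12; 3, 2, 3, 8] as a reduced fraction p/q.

2446/199

Fold from the inside: start with 8/1.
  3 + 1/8 = 25/8
  2 + 8/25 = 58/25
  3 + 25/58 = 199/58
  12 + 58/199 = 2446/199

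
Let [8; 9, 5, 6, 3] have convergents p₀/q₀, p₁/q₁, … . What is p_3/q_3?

Using pₖ = aₖpₖ₋₁ + pₖ₋₂, qₖ = aₖqₖ₋₁ + qₖ₋₂ (with p₋₁=1, p₋₂=0, q₋₁=0, q₋₂=1):
  k=0: a=8, p=8, q=1
  k=1: a=9, p=73, q=9
  k=2: a=5, p=373, q=46
  k=3: a=6, p=2311, q=285

2311/285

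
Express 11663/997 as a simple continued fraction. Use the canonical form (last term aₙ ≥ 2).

11663 = 11·997 + 696
997 = 1·696 + 301
696 = 2·301 + 94
301 = 3·94 + 19
94 = 4·19 + 18
19 = 1·18 + 1
18 = 18·1 + 0  (stop)
So 11663/997 = [11; 1, 2, 3, 4, 1, 18].

[11; 1, 2, 3, 4, 1, 18]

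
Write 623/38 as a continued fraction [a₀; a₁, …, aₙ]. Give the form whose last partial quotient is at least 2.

[16; 2, 1, 1, 7]

623 = 16*38 + 15
38 = 2*15 + 8
15 = 1*8 + 7
8 = 1*7 + 1
7 = 7*1 + 0  (stop)
So 623/38 = [16; 2, 1, 1, 7].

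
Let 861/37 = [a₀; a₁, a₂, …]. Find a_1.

861 = 23·37 + 10   →  a_0 = 23
37 = 3·10 + 7   →  a_1 = 3

3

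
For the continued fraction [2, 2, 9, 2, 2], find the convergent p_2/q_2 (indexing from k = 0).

Using pₖ = aₖpₖ₋₁ + pₖ₋₂, qₖ = aₖqₖ₋₁ + qₖ₋₂ (with p₋₁=1, p₋₂=0, q₋₁=0, q₋₂=1):
  k=0: a=2, p=2, q=1
  k=1: a=2, p=5, q=2
  k=2: a=9, p=47, q=19

47/19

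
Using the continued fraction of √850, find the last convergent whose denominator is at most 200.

2449/84

√850 = [29; 6, 2, 6, 58, …] (period length 4).
Convergents:
  p_0/q_0 = 29/1
  p_1/q_1 = 175/6
  p_2/q_2 = 379/13
  p_3/q_3 = 2449/84
  p_4/q_4 = 142421/4885
q_3 = 84 ≤ 200 < 4885 = q_4, so the answer is 2449/84.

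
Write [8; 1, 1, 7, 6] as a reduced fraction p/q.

Fold from the inside: start with 6/1.
  7 + 1/6 = 43/6
  1 + 6/43 = 49/43
  1 + 43/49 = 92/49
  8 + 49/92 = 785/92

785/92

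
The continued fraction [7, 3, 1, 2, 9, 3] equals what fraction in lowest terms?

2327/320

Using pₖ = aₖpₖ₋₁ + pₖ₋₂ and qₖ = aₖqₖ₋₁ + qₖ₋₂:
  k=0: a=7, p=7, q=1
  k=1: a=3, p=22, q=3
  k=2: a=1, p=29, q=4
  k=3: a=2, p=80, q=11
  k=4: a=9, p=749, q=103
  k=5: a=3, p=2327, q=320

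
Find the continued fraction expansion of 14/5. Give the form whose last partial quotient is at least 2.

[2; 1, 4]

14 = 2*5 + 4
5 = 1*4 + 1
4 = 4*1 + 0  (stop)
So 14/5 = [2; 1, 4].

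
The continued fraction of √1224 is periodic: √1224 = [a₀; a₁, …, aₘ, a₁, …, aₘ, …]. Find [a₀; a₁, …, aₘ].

a₀ = ⌊√1224⌋ = 34.

[34; 1, 68]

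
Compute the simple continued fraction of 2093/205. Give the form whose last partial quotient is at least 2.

2093 = 10*205 + 43
205 = 4*43 + 33
43 = 1*33 + 10
33 = 3*10 + 3
10 = 3*3 + 1
3 = 3*1 + 0  (stop)
So 2093/205 = [10; 4, 1, 3, 3, 3].

[10; 4, 1, 3, 3, 3]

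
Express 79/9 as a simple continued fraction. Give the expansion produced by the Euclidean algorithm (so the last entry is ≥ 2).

79 = 8·9 + 7
9 = 1·7 + 2
7 = 3·2 + 1
2 = 2·1 + 0  (stop)
So 79/9 = [8; 1, 3, 2].

[8; 1, 3, 2]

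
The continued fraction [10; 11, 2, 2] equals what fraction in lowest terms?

575/57

Fold from the inside: start with 2/1.
  2 + 1/2 = 5/2
  11 + 2/5 = 57/5
  10 + 5/57 = 575/57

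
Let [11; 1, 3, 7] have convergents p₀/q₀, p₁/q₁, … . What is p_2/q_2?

47/4

Using pₖ = aₖpₖ₋₁ + pₖ₋₂, qₖ = aₖqₖ₋₁ + qₖ₋₂ (with p₋₁=1, p₋₂=0, q₋₁=0, q₋₂=1):
  k=0: a=11, p=11, q=1
  k=1: a=1, p=12, q=1
  k=2: a=3, p=47, q=4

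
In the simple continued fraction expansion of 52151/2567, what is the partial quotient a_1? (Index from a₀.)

3

52151 = 20·2567 + 811   →  a_0 = 20
2567 = 3·811 + 134   →  a_1 = 3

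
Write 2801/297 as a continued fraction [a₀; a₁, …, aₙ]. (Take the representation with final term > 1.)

2801 = 9·297 + 128
297 = 2·128 + 41
128 = 3·41 + 5
41 = 8·5 + 1
5 = 5·1 + 0  (stop)
So 2801/297 = [9; 2, 3, 8, 5].

[9; 2, 3, 8, 5]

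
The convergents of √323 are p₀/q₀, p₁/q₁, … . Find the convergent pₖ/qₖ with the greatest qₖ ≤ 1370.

23274/1295

√323 = [17; 1, 34, …] (period length 2).
Convergents:
  p_0/q_0 = 17/1
  p_1/q_1 = 18/1
  p_2/q_2 = 629/35
  p_3/q_3 = 647/36
  p_4/q_4 = 22627/1259
  p_5/q_5 = 23274/1295
  p_6/q_6 = 813943/45289
q_5 = 1295 ≤ 1370 < 45289 = q_6, so the answer is 23274/1295.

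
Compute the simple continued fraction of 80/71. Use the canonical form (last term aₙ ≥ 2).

80 = 1·71 + 9
71 = 7·9 + 8
9 = 1·8 + 1
8 = 8·1 + 0  (stop)
So 80/71 = [1; 7, 1, 8].

[1; 7, 1, 8]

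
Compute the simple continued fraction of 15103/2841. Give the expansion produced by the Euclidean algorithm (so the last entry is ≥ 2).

[5; 3, 6, 9, 5, 3]

15103 = 5·2841 + 898
2841 = 3·898 + 147
898 = 6·147 + 16
147 = 9·16 + 3
16 = 5·3 + 1
3 = 3·1 + 0  (stop)
So 15103/2841 = [5; 3, 6, 9, 5, 3].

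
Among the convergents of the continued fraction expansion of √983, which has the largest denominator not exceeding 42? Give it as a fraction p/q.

√983 = [31; 2, 1, 5, 31, 5, 1, 2, 62, …] (period length 8).
Convergents:
  p_0/q_0 = 31/1
  p_1/q_1 = 63/2
  p_2/q_2 = 94/3
  p_3/q_3 = 533/17
  p_4/q_4 = 16617/530
q_3 = 17 ≤ 42 < 530 = q_4, so the answer is 533/17.

533/17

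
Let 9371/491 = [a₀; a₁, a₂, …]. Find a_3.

2

9371 = 19·491 + 42   →  a_0 = 19
491 = 11·42 + 29   →  a_1 = 11
42 = 1·29 + 13   →  a_2 = 1
29 = 2·13 + 3   →  a_3 = 2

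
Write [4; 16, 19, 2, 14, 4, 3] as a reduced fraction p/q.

Fold from the inside: start with 3/1.
  4 + 1/3 = 13/3
  14 + 3/13 = 185/13
  2 + 13/185 = 383/185
  19 + 185/383 = 7462/383
  16 + 383/7462 = 119775/7462
  4 + 7462/119775 = 486562/119775

486562/119775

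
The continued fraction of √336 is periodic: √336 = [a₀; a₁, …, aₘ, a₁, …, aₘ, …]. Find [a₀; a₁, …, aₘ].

a₀ = ⌊√336⌋ = 18.
With m₀=0, d₀=1 and mₖ₊₁ = dₖaₖ − mₖ, dₖ₊₁ = (n − mₖ₊₁²)/dₖ, aₖ₊₁ = ⌊(a₀+mₖ₊₁)/dₖ₊₁⌋:
  k=1: m=18, d=12, a=3
  k=2: m=18, d=1, a=36
d=1 and a=2a₀=36 at k=2, so the next step gives (m, d) = (18, 12) again — its k=1 value — and the period has length 2.

[18; 3, 36]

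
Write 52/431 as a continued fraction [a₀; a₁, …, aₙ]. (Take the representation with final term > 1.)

52 = 0*431 + 52
431 = 8*52 + 15
52 = 3*15 + 7
15 = 2*7 + 1
7 = 7*1 + 0  (stop)
So 52/431 = [0; 8, 3, 2, 7].

[0; 8, 3, 2, 7]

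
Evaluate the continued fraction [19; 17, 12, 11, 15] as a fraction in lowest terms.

Using pₖ = aₖpₖ₋₁ + pₖ₋₂ and qₖ = aₖqₖ₋₁ + qₖ₋₂:
  k=0: a=19, p=19, q=1
  k=1: a=17, p=324, q=17
  k=2: a=12, p=3907, q=205
  k=3: a=11, p=43301, q=2272
  k=4: a=15, p=653422, q=34285

653422/34285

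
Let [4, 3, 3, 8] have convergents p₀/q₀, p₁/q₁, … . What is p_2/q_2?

43/10

Using pₖ = aₖpₖ₋₁ + pₖ₋₂, qₖ = aₖqₖ₋₁ + qₖ₋₂ (with p₋₁=1, p₋₂=0, q₋₁=0, q₋₂=1):
  k=0: a=4, p=4, q=1
  k=1: a=3, p=13, q=3
  k=2: a=3, p=43, q=10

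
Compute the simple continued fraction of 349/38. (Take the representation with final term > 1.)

349 = 9×38 + 7
38 = 5×7 + 3
7 = 2×3 + 1
3 = 3×1 + 0  (stop)
So 349/38 = [9; 5, 2, 3].

[9; 5, 2, 3]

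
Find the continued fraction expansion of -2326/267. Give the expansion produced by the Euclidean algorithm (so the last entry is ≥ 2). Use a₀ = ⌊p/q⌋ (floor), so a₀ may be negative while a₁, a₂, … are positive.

-2326 = -9×267 + 77
267 = 3×77 + 36
77 = 2×36 + 5
36 = 7×5 + 1
5 = 5×1 + 0  (stop)
So -2326/267 = [-9; 3, 2, 7, 5].

[-9; 3, 2, 7, 5]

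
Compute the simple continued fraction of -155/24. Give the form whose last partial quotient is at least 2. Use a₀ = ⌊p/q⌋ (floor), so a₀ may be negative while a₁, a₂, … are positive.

[-7; 1, 1, 5, 2]

-155 = -7*24 + 13
24 = 1*13 + 11
13 = 1*11 + 2
11 = 5*2 + 1
2 = 2*1 + 0  (stop)
So -155/24 = [-7; 1, 1, 5, 2].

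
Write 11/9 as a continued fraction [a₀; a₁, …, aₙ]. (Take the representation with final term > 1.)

[1; 4, 2]

11 = 1*9 + 2
9 = 4*2 + 1
2 = 2*1 + 0  (stop)
So 11/9 = [1; 4, 2].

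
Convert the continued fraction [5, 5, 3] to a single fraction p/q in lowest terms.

83/16

Fold from the inside: start with 3/1.
  5 + 1/3 = 16/3
  5 + 3/16 = 83/16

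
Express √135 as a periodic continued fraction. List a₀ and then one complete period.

[11; 1, 1, 1, 1, 1, 1, 1, 22]

a₀ = ⌊√135⌋ = 11.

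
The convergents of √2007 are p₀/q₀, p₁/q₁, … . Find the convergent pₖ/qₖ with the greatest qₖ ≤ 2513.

100351/2240

√2007 = [44; 1, 3, 1, 88, …] (period length 4).
Convergents:
  p_0/q_0 = 44/1
  p_1/q_1 = 45/1
  p_2/q_2 = 179/4
  p_3/q_3 = 224/5
  p_4/q_4 = 19891/444
  p_5/q_5 = 20115/449
  p_6/q_6 = 80236/1791
  p_7/q_7 = 100351/2240
  p_8/q_8 = 8911124/198911
q_7 = 2240 ≤ 2513 < 198911 = q_8, so the answer is 100351/2240.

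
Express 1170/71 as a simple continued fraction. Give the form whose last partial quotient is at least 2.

1170 = 16×71 + 34
71 = 2×34 + 3
34 = 11×3 + 1
3 = 3×1 + 0  (stop)
So 1170/71 = [16; 2, 11, 3].

[16; 2, 11, 3]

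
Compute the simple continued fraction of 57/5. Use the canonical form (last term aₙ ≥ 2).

[11; 2, 2]

57 = 11×5 + 2
5 = 2×2 + 1
2 = 2×1 + 0  (stop)
So 57/5 = [11; 2, 2].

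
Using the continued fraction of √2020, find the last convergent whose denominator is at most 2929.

72765/1619

√2020 = [44; 1, 16, 1, 88, …] (period length 4).
Convergents:
  p_0/q_0 = 44/1
  p_1/q_1 = 45/1
  p_2/q_2 = 764/17
  p_3/q_3 = 809/18
  p_4/q_4 = 71956/1601
  p_5/q_5 = 72765/1619
  p_6/q_6 = 1236196/27505
q_5 = 1619 ≤ 2929 < 27505 = q_6, so the answer is 72765/1619.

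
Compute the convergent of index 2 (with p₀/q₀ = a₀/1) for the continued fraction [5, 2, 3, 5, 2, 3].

38/7

Using pₖ = aₖpₖ₋₁ + pₖ₋₂, qₖ = aₖqₖ₋₁ + qₖ₋₂ (with p₋₁=1, p₋₂=0, q₋₁=0, q₋₂=1):
  k=0: a=5, p=5, q=1
  k=1: a=2, p=11, q=2
  k=2: a=3, p=38, q=7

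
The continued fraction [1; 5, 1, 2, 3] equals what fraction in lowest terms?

67/57

Fold from the inside: start with 3/1.
  2 + 1/3 = 7/3
  1 + 3/7 = 10/7
  5 + 7/10 = 57/10
  1 + 10/57 = 67/57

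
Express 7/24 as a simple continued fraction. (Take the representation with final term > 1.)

[0; 3, 2, 3]

7 = 0·24 + 7
24 = 3·7 + 3
7 = 2·3 + 1
3 = 3·1 + 0  (stop)
So 7/24 = [0; 3, 2, 3].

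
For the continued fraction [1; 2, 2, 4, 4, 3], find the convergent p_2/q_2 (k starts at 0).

7/5

Using pₖ = aₖpₖ₋₁ + pₖ₋₂, qₖ = aₖqₖ₋₁ + qₖ₋₂ (with p₋₁=1, p₋₂=0, q₋₁=0, q₋₂=1):
  k=0: a=1, p=1, q=1
  k=1: a=2, p=3, q=2
  k=2: a=2, p=7, q=5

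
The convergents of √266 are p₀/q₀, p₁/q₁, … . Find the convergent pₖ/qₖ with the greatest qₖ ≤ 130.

√266 = [16; 3, 4, 3, 32, …] (period length 4).
Convergents:
  p_0/q_0 = 16/1
  p_1/q_1 = 49/3
  p_2/q_2 = 212/13
  p_3/q_3 = 685/42
  p_4/q_4 = 22132/1357
q_3 = 42 ≤ 130 < 1357 = q_4, so the answer is 685/42.

685/42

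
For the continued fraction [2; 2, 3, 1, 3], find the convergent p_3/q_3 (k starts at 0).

22/9

Using pₖ = aₖpₖ₋₁ + pₖ₋₂, qₖ = aₖqₖ₋₁ + qₖ₋₂ (with p₋₁=1, p₋₂=0, q₋₁=0, q₋₂=1):
  k=0: a=2, p=2, q=1
  k=1: a=2, p=5, q=2
  k=2: a=3, p=17, q=7
  k=3: a=1, p=22, q=9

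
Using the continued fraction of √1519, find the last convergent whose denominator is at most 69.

1520/39

√1519 = [38; 1, 37, 1, 76, …] (period length 4).
Convergents:
  p_0/q_0 = 38/1
  p_1/q_1 = 39/1
  p_2/q_2 = 1481/38
  p_3/q_3 = 1520/39
  p_4/q_4 = 117001/3002
q_3 = 39 ≤ 69 < 3002 = q_4, so the answer is 1520/39.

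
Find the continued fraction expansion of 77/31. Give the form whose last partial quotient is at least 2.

77 = 2·31 + 15
31 = 2·15 + 1
15 = 15·1 + 0  (stop)
So 77/31 = [2; 2, 15].

[2; 2, 15]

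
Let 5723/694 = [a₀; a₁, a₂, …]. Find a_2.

5723 = 8·694 + 171   →  a_0 = 8
694 = 4·171 + 10   →  a_1 = 4
171 = 17·10 + 1   →  a_2 = 17

17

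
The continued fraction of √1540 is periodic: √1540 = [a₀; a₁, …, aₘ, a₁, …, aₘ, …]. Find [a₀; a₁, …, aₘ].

a₀ = ⌊√1540⌋ = 39.
With m₀=0, d₀=1 and mₖ₊₁ = dₖaₖ − mₖ, dₖ₊₁ = (n − mₖ₊₁²)/dₖ, aₖ₊₁ = ⌊(a₀+mₖ₊₁)/dₖ₊₁⌋:
  k=1: m=39, d=19, a=4
  k=2: m=37, d=9, a=8
  k=3: m=35, d=35, a=2
  k=4: m=35, d=9, a=8
  k=5: m=37, d=19, a=4
  k=6: m=39, d=1, a=78
d=1 and a=2a₀=78 at k=6, so the next step gives (m, d) = (39, 19) again — its k=1 value — and the period has length 6.

[39; 4, 8, 2, 8, 4, 78]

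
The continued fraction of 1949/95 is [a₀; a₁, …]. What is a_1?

1

1949 = 20·95 + 49   →  a_0 = 20
95 = 1·49 + 46   →  a_1 = 1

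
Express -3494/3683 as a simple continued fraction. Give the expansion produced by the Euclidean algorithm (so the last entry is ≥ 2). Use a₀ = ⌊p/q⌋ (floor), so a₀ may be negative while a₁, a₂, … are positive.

-3494 = -1*3683 + 189
3683 = 19*189 + 92
189 = 2*92 + 5
92 = 18*5 + 2
5 = 2*2 + 1
2 = 2*1 + 0  (stop)
So -3494/3683 = [-1; 19, 2, 18, 2, 2].

[-1; 19, 2, 18, 2, 2]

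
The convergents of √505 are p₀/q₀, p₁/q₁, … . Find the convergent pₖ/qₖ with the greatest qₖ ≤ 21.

√505 = [22; 2, 8, 2, 44, …] (period length 4).
Convergents:
  p_0/q_0 = 22/1
  p_1/q_1 = 45/2
  p_2/q_2 = 382/17
  p_3/q_3 = 809/36
q_2 = 17 ≤ 21 < 36 = q_3, so the answer is 382/17.

382/17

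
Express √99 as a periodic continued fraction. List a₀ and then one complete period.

[9; 1, 18]

a₀ = ⌊√99⌋ = 9.
With m₀=0, d₀=1 and mₖ₊₁ = dₖaₖ − mₖ, dₖ₊₁ = (n − mₖ₊₁²)/dₖ, aₖ₊₁ = ⌊(a₀+mₖ₊₁)/dₖ₊₁⌋:
  k=1: m=9, d=18, a=1
  k=2: m=9, d=1, a=18
d=1 and a=2a₀=18 at k=2, so the next step gives (m, d) = (9, 18) again — its k=1 value — and the period has length 2.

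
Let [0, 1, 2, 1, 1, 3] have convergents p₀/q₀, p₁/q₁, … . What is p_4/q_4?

Using pₖ = aₖpₖ₋₁ + pₖ₋₂, qₖ = aₖqₖ₋₁ + qₖ₋₂ (with p₋₁=1, p₋₂=0, q₋₁=0, q₋₂=1):
  k=0: a=0, p=0, q=1
  k=1: a=1, p=1, q=1
  k=2: a=2, p=2, q=3
  k=3: a=1, p=3, q=4
  k=4: a=1, p=5, q=7

5/7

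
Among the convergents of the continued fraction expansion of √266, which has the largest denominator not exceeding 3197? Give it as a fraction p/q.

22132/1357

√266 = [16; 3, 4, 3, 32, …] (period length 4).
Convergents:
  p_0/q_0 = 16/1
  p_1/q_1 = 49/3
  p_2/q_2 = 212/13
  p_3/q_3 = 685/42
  p_4/q_4 = 22132/1357
  p_5/q_5 = 67081/4113
q_4 = 1357 ≤ 3197 < 4113 = q_5, so the answer is 22132/1357.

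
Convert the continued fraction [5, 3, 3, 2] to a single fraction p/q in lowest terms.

Using pₖ = aₖpₖ₋₁ + pₖ₋₂ and qₖ = aₖqₖ₋₁ + qₖ₋₂:
  k=0: a=5, p=5, q=1
  k=1: a=3, p=16, q=3
  k=2: a=3, p=53, q=10
  k=3: a=2, p=122, q=23

122/23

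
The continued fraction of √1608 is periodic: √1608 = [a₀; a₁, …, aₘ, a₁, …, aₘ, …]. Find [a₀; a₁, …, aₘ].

a₀ = ⌊√1608⌋ = 40.
With m₀=0, d₀=1 and mₖ₊₁ = dₖaₖ − mₖ, dₖ₊₁ = (n − mₖ₊₁²)/dₖ, aₖ₊₁ = ⌊(a₀+mₖ₊₁)/dₖ₊₁⌋:
  k=1: m=40, d=8, a=10
  k=2: m=40, d=1, a=80
d=1 and a=2a₀=80 at k=2, so the next step gives (m, d) = (40, 8) again — its k=1 value — and the period has length 2.

[40; 10, 80]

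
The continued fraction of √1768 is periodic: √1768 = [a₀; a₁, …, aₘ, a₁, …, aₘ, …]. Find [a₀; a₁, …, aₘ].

[42; 21, 84]

a₀ = ⌊√1768⌋ = 42.
With m₀=0, d₀=1 and mₖ₊₁ = dₖaₖ − mₖ, dₖ₊₁ = (n − mₖ₊₁²)/dₖ, aₖ₊₁ = ⌊(a₀+mₖ₊₁)/dₖ₊₁⌋:
  k=1: m=42, d=4, a=21
  k=2: m=42, d=1, a=84
d=1 and a=2a₀=84 at k=2, so the next step gives (m, d) = (42, 4) again — its k=1 value — and the period has length 2.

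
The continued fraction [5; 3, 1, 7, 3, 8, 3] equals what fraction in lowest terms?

Fold from the inside: start with 3/1.
  8 + 1/3 = 25/3
  3 + 3/25 = 78/25
  7 + 25/78 = 571/78
  1 + 78/571 = 649/571
  3 + 571/649 = 2518/649
  5 + 649/2518 = 13239/2518

13239/2518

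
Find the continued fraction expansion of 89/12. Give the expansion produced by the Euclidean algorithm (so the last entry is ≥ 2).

89 = 7×12 + 5
12 = 2×5 + 2
5 = 2×2 + 1
2 = 2×1 + 0  (stop)
So 89/12 = [7; 2, 2, 2].

[7; 2, 2, 2]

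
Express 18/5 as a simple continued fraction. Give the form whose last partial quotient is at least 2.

[3; 1, 1, 2]

18 = 3·5 + 3
5 = 1·3 + 2
3 = 1·2 + 1
2 = 2·1 + 0  (stop)
So 18/5 = [3; 1, 1, 2].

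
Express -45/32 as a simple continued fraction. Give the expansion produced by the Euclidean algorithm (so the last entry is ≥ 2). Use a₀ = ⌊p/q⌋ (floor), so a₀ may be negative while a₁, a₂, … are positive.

[-2; 1, 1, 2, 6]

-45 = -2·32 + 19
32 = 1·19 + 13
19 = 1·13 + 6
13 = 2·6 + 1
6 = 6·1 + 0  (stop)
So -45/32 = [-2; 1, 1, 2, 6].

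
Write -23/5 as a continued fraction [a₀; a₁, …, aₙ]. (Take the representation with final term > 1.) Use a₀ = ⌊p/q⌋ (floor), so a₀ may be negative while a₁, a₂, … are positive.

[-5; 2, 2]

-23 = -5·5 + 2
5 = 2·2 + 1
2 = 2·1 + 0  (stop)
So -23/5 = [-5; 2, 2].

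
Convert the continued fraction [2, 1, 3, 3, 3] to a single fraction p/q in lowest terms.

Fold from the inside: start with 3/1.
  3 + 1/3 = 10/3
  3 + 3/10 = 33/10
  1 + 10/33 = 43/33
  2 + 33/43 = 119/43

119/43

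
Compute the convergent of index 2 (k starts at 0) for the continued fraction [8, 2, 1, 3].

25/3

Using pₖ = aₖpₖ₋₁ + pₖ₋₂, qₖ = aₖqₖ₋₁ + qₖ₋₂ (with p₋₁=1, p₋₂=0, q₋₁=0, q₋₂=1):
  k=0: a=8, p=8, q=1
  k=1: a=2, p=17, q=2
  k=2: a=1, p=25, q=3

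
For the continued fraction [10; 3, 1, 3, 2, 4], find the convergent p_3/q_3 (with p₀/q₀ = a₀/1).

Using pₖ = aₖpₖ₋₁ + pₖ₋₂, qₖ = aₖqₖ₋₁ + qₖ₋₂ (with p₋₁=1, p₋₂=0, q₋₁=0, q₋₂=1):
  k=0: a=10, p=10, q=1
  k=1: a=3, p=31, q=3
  k=2: a=1, p=41, q=4
  k=3: a=3, p=154, q=15

154/15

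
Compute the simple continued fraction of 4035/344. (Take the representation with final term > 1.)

[11; 1, 2, 1, 2, 3, 9]

4035 = 11·344 + 251
344 = 1·251 + 93
251 = 2·93 + 65
93 = 1·65 + 28
65 = 2·28 + 9
28 = 3·9 + 1
9 = 9·1 + 0  (stop)
So 4035/344 = [11; 1, 2, 1, 2, 3, 9].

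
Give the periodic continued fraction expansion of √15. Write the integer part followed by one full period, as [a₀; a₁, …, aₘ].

a₀ = ⌊√15⌋ = 3.

[3; 1, 6]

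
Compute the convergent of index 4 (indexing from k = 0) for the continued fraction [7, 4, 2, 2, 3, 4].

Using pₖ = aₖpₖ₋₁ + pₖ₋₂, qₖ = aₖqₖ₋₁ + qₖ₋₂ (with p₋₁=1, p₋₂=0, q₋₁=0, q₋₂=1):
  k=0: a=7, p=7, q=1
  k=1: a=4, p=29, q=4
  k=2: a=2, p=65, q=9
  k=3: a=2, p=159, q=22
  k=4: a=3, p=542, q=75

542/75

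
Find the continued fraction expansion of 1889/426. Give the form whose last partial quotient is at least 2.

[4; 2, 3, 3, 3, 2, 2]

1889 = 4·426 + 185
426 = 2·185 + 56
185 = 3·56 + 17
56 = 3·17 + 5
17 = 3·5 + 2
5 = 2·2 + 1
2 = 2·1 + 0  (stop)
So 1889/426 = [4; 2, 3, 3, 3, 2, 2].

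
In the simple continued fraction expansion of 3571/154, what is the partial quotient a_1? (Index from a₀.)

5

3571 = 23·154 + 29   →  a_0 = 23
154 = 5·29 + 9   →  a_1 = 5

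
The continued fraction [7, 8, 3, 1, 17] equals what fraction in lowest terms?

4173/586

Fold from the inside: start with 17/1.
  1 + 1/17 = 18/17
  3 + 17/18 = 71/18
  8 + 18/71 = 586/71
  7 + 71/586 = 4173/586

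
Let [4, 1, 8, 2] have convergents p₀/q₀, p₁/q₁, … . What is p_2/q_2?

Using pₖ = aₖpₖ₋₁ + pₖ₋₂, qₖ = aₖqₖ₋₁ + qₖ₋₂ (with p₋₁=1, p₋₂=0, q₋₁=0, q₋₂=1):
  k=0: a=4, p=4, q=1
  k=1: a=1, p=5, q=1
  k=2: a=8, p=44, q=9

44/9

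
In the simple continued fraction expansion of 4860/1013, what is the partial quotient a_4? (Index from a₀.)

16

4860 = 4·1013 + 808   →  a_0 = 4
1013 = 1·808 + 205   →  a_1 = 1
808 = 3·205 + 193   →  a_2 = 3
205 = 1·193 + 12   →  a_3 = 1
193 = 16·12 + 1   →  a_4 = 16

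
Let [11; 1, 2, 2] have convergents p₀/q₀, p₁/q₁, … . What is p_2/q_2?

Using pₖ = aₖpₖ₋₁ + pₖ₋₂, qₖ = aₖqₖ₋₁ + qₖ₋₂ (with p₋₁=1, p₋₂=0, q₋₁=0, q₋₂=1):
  k=0: a=11, p=11, q=1
  k=1: a=1, p=12, q=1
  k=2: a=2, p=35, q=3

35/3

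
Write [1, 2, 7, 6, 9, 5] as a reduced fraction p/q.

6320/4307

Using pₖ = aₖpₖ₋₁ + pₖ₋₂ and qₖ = aₖqₖ₋₁ + qₖ₋₂:
  k=0: a=1, p=1, q=1
  k=1: a=2, p=3, q=2
  k=2: a=7, p=22, q=15
  k=3: a=6, p=135, q=92
  k=4: a=9, p=1237, q=843
  k=5: a=5, p=6320, q=4307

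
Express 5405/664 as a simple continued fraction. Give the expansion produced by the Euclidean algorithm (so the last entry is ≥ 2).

[8; 7, 7, 6, 2]

5405 = 8·664 + 93
664 = 7·93 + 13
93 = 7·13 + 2
13 = 6·2 + 1
2 = 2·1 + 0  (stop)
So 5405/664 = [8; 7, 7, 6, 2].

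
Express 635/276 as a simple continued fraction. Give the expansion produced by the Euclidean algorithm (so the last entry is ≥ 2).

635 = 2*276 + 83
276 = 3*83 + 27
83 = 3*27 + 2
27 = 13*2 + 1
2 = 2*1 + 0  (stop)
So 635/276 = [2; 3, 3, 13, 2].

[2; 3, 3, 13, 2]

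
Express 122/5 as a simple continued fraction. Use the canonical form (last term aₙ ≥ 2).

[24; 2, 2]

122 = 24*5 + 2
5 = 2*2 + 1
2 = 2*1 + 0  (stop)
So 122/5 = [24; 2, 2].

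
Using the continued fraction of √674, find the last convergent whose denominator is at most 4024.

√674 = [25; 1, 24, 1, 50, …] (period length 4).
Convergents:
  p_0/q_0 = 25/1
  p_1/q_1 = 26/1
  p_2/q_2 = 649/25
  p_3/q_3 = 675/26
  p_4/q_4 = 34399/1325
  p_5/q_5 = 35074/1351
  p_6/q_6 = 876175/33749
q_5 = 1351 ≤ 4024 < 33749 = q_6, so the answer is 35074/1351.

35074/1351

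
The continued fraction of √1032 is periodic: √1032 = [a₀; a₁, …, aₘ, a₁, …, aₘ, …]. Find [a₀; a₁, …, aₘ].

a₀ = ⌊√1032⌋ = 32.
With m₀=0, d₀=1 and mₖ₊₁ = dₖaₖ − mₖ, dₖ₊₁ = (n − mₖ₊₁²)/dₖ, aₖ₊₁ = ⌊(a₀+mₖ₊₁)/dₖ₊₁⌋:
  k=1: m=32, d=8, a=8
  k=2: m=32, d=1, a=64
d=1 and a=2a₀=64 at k=2, so the next step gives (m, d) = (32, 8) again — its k=1 value — and the period has length 2.

[32; 8, 64]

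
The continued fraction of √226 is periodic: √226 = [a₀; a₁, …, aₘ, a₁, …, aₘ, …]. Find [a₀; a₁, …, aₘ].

[15; 30]

a₀ = ⌊√226⌋ = 15.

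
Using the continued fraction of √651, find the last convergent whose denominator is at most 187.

1735/68

√651 = [25; 1, 1, 16, 1, 1, 50, …] (period length 6).
Convergents:
  p_0/q_0 = 25/1
  p_1/q_1 = 26/1
  p_2/q_2 = 51/2
  p_3/q_3 = 842/33
  p_4/q_4 = 893/35
  p_5/q_5 = 1735/68
  p_6/q_6 = 87643/3435
q_5 = 68 ≤ 187 < 3435 = q_6, so the answer is 1735/68.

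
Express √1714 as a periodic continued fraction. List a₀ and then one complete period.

a₀ = ⌊√1714⌋ = 41.
With m₀=0, d₀=1 and mₖ₊₁ = dₖaₖ − mₖ, dₖ₊₁ = (n − mₖ₊₁²)/dₖ, aₖ₊₁ = ⌊(a₀+mₖ₊₁)/dₖ₊₁⌋:
  k=1: m=41, d=33, a=2
  k=2: m=25, d=33, a=2
  k=3: m=41, d=1, a=82
d=1 and a=2a₀=82 at k=3, so the next step gives (m, d) = (41, 33) again — its k=1 value — and the period has length 3.

[41; 2, 2, 82]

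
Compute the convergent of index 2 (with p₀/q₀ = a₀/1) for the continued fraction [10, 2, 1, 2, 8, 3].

Using pₖ = aₖpₖ₋₁ + pₖ₋₂, qₖ = aₖqₖ₋₁ + qₖ₋₂ (with p₋₁=1, p₋₂=0, q₋₁=0, q₋₂=1):
  k=0: a=10, p=10, q=1
  k=1: a=2, p=21, q=2
  k=2: a=1, p=31, q=3

31/3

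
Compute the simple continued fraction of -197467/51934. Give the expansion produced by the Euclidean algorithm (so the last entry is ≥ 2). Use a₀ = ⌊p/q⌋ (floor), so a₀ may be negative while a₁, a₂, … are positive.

-197467 = -4*51934 + 10269
51934 = 5*10269 + 589
10269 = 17*589 + 256
589 = 2*256 + 77
256 = 3*77 + 25
77 = 3*25 + 2
25 = 12*2 + 1
2 = 2*1 + 0  (stop)
So -197467/51934 = [-4; 5, 17, 2, 3, 3, 12, 2].

[-4; 5, 17, 2, 3, 3, 12, 2]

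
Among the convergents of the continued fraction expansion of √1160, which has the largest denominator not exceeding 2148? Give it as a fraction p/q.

39406/1157

√1160 = [34; 17, 68, …] (period length 2).
Convergents:
  p_0/q_0 = 34/1
  p_1/q_1 = 579/17
  p_2/q_2 = 39406/1157
  p_3/q_3 = 670481/19686
q_2 = 1157 ≤ 2148 < 19686 = q_3, so the answer is 39406/1157.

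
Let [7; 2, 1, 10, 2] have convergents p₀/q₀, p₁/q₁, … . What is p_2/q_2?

Using pₖ = aₖpₖ₋₁ + pₖ₋₂, qₖ = aₖqₖ₋₁ + qₖ₋₂ (with p₋₁=1, p₋₂=0, q₋₁=0, q₋₂=1):
  k=0: a=7, p=7, q=1
  k=1: a=2, p=15, q=2
  k=2: a=1, p=22, q=3

22/3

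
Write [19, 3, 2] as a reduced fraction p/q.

Using pₖ = aₖpₖ₋₁ + pₖ₋₂ and qₖ = aₖqₖ₋₁ + qₖ₋₂:
  k=0: a=19, p=19, q=1
  k=1: a=3, p=58, q=3
  k=2: a=2, p=135, q=7

135/7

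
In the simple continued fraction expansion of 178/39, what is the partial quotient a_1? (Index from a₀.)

1

178 = 4·39 + 22   →  a_0 = 4
39 = 1·22 + 17   →  a_1 = 1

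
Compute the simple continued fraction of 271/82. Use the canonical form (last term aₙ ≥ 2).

[3; 3, 3, 1, 1, 3]

271 = 3*82 + 25
82 = 3*25 + 7
25 = 3*7 + 4
7 = 1*4 + 3
4 = 1*3 + 1
3 = 3*1 + 0  (stop)
So 271/82 = [3; 3, 3, 1, 1, 3].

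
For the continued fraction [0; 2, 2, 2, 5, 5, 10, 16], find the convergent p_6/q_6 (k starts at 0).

Using pₖ = aₖpₖ₋₁ + pₖ₋₂, qₖ = aₖqₖ₋₁ + qₖ₋₂ (with p₋₁=1, p₋₂=0, q₋₁=0, q₋₂=1):
  k=0: a=0, p=0, q=1
  k=1: a=2, p=1, q=2
  k=2: a=2, p=2, q=5
  k=3: a=2, p=5, q=12
  k=4: a=5, p=27, q=65
  k=5: a=5, p=140, q=337
  k=6: a=10, p=1427, q=3435

1427/3435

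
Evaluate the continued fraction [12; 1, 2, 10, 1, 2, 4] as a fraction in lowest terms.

5451/430

Fold from the inside: start with 4/1.
  2 + 1/4 = 9/4
  1 + 4/9 = 13/9
  10 + 9/13 = 139/13
  2 + 13/139 = 291/139
  1 + 139/291 = 430/291
  12 + 291/430 = 5451/430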